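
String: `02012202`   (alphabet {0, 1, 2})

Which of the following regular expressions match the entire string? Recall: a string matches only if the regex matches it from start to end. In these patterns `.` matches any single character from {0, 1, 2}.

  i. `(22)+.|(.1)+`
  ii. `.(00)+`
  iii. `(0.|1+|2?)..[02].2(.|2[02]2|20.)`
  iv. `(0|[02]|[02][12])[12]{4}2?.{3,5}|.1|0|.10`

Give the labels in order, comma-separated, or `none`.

iii

i → no match
ii → no match — must end with `00`
iii → match
iv → no match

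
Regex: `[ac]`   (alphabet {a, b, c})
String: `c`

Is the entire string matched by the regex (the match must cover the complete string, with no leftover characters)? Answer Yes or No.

Yes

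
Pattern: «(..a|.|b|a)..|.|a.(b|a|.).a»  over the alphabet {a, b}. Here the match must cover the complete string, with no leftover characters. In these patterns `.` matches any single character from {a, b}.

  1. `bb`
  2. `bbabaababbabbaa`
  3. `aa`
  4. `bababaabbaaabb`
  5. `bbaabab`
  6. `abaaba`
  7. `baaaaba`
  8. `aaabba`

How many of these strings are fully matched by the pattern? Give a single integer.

0

1 → no match
2 → no match
3 → no match
4 → no match
5 → no match
6 → no match
7 → no match
8 → no match
Total matched: 0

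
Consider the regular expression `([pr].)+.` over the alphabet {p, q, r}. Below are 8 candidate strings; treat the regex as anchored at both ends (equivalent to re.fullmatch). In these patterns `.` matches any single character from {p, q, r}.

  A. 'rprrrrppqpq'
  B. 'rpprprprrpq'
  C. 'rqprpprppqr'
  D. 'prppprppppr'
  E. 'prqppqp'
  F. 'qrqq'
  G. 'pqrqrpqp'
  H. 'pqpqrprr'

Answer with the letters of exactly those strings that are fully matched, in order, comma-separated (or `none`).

B, C, D

A → no match
B → match
C → match
D → match
E → no match
F → no match
G → no match
H → no match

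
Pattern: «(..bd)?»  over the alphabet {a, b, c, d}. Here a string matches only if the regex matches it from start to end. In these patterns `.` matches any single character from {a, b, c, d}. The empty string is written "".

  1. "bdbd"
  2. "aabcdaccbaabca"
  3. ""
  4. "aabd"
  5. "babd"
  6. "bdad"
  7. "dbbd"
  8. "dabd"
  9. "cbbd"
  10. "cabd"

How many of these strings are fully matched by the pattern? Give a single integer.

8

1 → match
2 → no match
3 → match
4 → match
5 → match
6 → no match
7 → match
8 → match
9 → match
10 → match
Total matched: 8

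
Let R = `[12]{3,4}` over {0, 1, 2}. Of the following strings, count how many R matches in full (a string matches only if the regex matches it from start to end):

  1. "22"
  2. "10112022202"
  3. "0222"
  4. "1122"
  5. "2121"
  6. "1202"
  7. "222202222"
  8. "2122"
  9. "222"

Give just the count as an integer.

1. "22" → no match
2. "10112022202" → no match
3. "0222" → no match
4. "1122" → match
5. "2121" → match
6. "1202" → no match
7. "222202222" → no match
8. "2122" → match
9. "222" → match
Total matched: 4

4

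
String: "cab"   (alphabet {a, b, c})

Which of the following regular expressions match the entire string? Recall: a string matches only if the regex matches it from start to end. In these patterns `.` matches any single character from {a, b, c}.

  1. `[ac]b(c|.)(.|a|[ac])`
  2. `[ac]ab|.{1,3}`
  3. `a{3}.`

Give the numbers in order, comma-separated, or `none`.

1 → no match
2 → match
3 → no match — must start with "a"

2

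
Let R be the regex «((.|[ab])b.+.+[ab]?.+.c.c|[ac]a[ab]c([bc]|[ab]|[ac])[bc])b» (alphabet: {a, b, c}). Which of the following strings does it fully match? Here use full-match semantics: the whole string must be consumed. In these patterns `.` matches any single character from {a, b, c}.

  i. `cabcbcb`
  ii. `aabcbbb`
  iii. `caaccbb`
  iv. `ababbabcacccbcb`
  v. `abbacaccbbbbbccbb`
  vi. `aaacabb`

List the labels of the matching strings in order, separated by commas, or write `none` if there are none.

i. `cabcbcb` → match
ii. `aabcbbb` → match
iii. `caaccbb` → match
iv → match
v → no match
vi. `aaacabb` → match

i, ii, iii, iv, vi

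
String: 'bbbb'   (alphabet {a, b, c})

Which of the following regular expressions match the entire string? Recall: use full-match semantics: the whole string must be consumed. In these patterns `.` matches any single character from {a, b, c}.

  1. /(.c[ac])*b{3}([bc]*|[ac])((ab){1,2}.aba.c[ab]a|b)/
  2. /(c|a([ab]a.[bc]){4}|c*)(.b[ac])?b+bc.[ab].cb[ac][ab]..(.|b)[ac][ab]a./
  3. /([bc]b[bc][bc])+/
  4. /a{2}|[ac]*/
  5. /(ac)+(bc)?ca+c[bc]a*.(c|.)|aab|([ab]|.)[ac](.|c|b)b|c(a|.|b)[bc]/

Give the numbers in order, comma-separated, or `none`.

1 → match
2 → no match
3 → match
4 → no match
5 → no match

1, 3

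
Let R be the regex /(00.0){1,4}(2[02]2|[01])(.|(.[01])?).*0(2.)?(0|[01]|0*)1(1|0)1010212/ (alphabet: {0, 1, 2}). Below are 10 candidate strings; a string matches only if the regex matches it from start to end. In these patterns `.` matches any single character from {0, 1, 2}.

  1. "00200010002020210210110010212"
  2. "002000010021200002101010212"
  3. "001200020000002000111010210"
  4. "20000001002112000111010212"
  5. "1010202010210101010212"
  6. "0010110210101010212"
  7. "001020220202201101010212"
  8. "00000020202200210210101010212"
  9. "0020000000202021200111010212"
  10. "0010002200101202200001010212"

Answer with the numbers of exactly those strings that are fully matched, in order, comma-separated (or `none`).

1 → no match — must end with "1010212"
2 → no match
3 → no match — must end with "1010212"
4 → no match — must start with "00"
5 → no match — must start with "00"
6 → match
7 → match
8 → match
9 → match
10 → no match

6, 7, 8, 9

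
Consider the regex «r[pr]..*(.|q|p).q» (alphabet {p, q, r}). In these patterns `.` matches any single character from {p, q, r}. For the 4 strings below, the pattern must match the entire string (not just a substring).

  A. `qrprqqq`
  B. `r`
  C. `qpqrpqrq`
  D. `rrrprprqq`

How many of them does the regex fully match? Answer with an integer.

A → no match — must start with `r`
B → no match — must end with `q`
C → no match — must start with `r`
D → match
Total matched: 1

1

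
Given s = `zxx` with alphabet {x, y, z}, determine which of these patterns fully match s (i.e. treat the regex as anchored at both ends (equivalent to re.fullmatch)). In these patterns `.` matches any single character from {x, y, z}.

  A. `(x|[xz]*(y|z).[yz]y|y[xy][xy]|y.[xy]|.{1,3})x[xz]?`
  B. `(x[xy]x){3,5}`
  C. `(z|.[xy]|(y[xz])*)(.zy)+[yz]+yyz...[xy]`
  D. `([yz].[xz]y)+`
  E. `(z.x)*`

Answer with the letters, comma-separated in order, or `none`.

A, E

A → match
B → no match — must start with `x`
C → no match
D → no match — must end with `y`
E → match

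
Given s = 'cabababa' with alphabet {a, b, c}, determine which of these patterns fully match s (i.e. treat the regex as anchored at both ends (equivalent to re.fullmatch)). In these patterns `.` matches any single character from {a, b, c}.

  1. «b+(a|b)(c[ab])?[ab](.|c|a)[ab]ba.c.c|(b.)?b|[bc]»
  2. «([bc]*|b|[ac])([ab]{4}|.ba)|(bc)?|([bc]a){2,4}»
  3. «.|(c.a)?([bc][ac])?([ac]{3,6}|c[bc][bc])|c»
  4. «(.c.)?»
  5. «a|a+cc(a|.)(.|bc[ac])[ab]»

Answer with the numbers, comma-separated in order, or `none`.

1 → no match
2 → match
3 → no match
4 → no match
5 → no match — must start with 'a'

2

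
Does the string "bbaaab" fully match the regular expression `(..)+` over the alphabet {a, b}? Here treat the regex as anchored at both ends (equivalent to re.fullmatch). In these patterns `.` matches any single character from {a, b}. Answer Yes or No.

Yes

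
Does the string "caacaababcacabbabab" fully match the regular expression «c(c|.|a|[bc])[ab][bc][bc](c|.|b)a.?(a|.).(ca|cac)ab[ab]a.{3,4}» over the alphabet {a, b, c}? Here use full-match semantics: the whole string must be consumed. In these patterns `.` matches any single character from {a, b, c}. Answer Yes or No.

No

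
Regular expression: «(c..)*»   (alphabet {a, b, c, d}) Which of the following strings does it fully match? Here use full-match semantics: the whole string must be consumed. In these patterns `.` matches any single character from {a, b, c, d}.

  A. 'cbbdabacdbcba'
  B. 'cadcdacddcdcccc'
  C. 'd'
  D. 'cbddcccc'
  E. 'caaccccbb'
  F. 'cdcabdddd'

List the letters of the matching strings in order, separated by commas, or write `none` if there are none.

B, E

A → no match
B → match
C → no match
D → no match
E → match
F → no match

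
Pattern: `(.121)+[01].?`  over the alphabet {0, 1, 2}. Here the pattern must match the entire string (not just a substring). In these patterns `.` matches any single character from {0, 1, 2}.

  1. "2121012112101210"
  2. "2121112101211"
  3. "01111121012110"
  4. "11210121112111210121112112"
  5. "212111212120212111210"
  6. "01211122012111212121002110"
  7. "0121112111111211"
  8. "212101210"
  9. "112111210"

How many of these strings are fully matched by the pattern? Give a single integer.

1 → no match
2 → match
3 → no match
4 → match
5 → no match
6 → no match
7 → no match
8 → match
9 → match
Total matched: 4

4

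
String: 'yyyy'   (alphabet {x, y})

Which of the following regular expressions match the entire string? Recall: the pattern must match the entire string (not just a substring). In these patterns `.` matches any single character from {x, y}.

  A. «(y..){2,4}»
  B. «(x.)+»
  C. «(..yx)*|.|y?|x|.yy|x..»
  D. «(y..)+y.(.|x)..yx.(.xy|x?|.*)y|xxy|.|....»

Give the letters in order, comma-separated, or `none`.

D

A → no match
B → no match — must start with 'x'
C → no match
D → match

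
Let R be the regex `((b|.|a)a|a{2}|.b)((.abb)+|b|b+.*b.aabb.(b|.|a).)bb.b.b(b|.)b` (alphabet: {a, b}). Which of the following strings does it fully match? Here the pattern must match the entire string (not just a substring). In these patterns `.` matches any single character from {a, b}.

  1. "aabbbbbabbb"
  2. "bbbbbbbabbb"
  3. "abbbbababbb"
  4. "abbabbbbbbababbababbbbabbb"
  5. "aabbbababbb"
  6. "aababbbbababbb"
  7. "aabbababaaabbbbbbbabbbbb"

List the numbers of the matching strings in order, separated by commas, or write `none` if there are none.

1, 2, 3, 5, 6, 7

1 → match
2 → match
3 → match
4 → no match
5 → match
6 → match
7 → match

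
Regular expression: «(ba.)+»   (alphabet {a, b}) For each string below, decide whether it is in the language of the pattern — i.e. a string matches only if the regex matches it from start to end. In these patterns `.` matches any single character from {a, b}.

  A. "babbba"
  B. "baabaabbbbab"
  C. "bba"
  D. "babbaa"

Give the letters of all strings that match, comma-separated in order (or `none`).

A → no match
B → no match
C → no match — must start with "ba"
D → match

D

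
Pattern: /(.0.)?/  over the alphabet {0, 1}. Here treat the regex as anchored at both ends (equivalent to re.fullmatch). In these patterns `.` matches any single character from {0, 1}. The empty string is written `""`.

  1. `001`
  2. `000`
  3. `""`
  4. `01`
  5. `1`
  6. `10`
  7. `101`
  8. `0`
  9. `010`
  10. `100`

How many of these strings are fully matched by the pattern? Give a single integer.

1 → match
2 → match
3 → match
4 → no match
5 → no match
6 → no match
7 → match
8 → no match
9 → no match
10 → match
Total matched: 5

5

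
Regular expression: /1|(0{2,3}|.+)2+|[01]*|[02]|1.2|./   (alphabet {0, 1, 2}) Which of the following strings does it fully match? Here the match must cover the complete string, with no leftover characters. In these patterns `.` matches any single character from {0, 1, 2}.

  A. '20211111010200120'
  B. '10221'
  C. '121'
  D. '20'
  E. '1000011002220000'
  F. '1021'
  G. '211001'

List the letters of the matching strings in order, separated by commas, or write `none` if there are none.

A → no match
B → no match
C → no match
D → no match
E → no match
F → no match
G → no match

none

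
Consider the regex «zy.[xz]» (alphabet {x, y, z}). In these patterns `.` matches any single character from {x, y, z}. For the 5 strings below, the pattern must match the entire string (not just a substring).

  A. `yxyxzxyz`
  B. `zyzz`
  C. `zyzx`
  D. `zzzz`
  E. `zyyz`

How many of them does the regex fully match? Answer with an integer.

3

A → no match — must start with `zy`
B → match
C → match
D → no match — must start with `zy`
E → match
Total matched: 3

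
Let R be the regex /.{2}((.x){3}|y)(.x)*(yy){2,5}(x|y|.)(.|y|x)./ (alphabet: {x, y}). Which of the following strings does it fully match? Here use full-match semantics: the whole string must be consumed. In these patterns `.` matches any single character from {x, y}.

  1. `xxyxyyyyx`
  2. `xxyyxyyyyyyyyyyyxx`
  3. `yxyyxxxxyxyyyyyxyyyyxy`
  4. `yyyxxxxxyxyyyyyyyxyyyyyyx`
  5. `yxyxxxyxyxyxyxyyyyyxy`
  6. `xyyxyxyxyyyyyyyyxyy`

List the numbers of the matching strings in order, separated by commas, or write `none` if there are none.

1 → no match
2 → match
3 → no match
4 → no match
5 → match
6 → match

2, 5, 6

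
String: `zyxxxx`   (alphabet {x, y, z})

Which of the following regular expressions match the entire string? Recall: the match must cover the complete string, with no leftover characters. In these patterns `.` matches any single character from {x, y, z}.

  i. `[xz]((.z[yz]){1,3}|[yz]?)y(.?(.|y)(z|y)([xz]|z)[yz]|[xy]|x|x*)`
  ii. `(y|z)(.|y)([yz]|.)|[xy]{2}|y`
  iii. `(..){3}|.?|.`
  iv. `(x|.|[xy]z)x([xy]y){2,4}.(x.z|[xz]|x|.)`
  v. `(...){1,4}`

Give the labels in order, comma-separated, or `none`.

i → match
ii → no match
iii → match
iv → no match
v → match

i, iii, v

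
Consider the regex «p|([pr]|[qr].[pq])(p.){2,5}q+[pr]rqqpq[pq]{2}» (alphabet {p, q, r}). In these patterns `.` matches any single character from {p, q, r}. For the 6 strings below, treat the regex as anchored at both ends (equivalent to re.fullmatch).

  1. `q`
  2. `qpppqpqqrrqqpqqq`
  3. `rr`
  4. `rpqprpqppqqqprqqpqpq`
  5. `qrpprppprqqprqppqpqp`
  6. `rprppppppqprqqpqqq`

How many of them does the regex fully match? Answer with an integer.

1 → no match
2 → match
3 → no match
4 → match
5 → no match
6 → match
Total matched: 3

3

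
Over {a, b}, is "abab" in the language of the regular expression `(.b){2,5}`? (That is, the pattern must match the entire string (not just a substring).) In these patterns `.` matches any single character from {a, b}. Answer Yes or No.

Yes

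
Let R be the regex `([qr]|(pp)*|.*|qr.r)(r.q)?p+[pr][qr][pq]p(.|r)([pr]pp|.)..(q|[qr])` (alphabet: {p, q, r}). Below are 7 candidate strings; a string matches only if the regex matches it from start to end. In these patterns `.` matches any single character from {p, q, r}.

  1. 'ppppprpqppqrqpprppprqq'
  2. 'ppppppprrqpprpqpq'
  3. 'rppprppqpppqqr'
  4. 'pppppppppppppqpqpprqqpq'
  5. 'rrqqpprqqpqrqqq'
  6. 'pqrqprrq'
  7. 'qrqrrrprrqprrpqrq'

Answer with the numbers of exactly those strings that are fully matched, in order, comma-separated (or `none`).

1 → no match
2 → no match
3 → match
4 → no match
5 → match
6. 'pqrqprrq' → no match
7 → no match

3, 5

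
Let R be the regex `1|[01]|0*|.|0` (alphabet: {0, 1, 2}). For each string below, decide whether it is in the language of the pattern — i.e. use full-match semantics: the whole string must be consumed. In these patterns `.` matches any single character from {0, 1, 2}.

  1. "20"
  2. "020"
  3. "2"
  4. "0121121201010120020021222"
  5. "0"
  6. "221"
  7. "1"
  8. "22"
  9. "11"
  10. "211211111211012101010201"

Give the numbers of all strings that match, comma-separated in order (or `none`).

1. "20" → no match
2. "020" → no match
3. "2" → match
4 → no match
5. "0" → match
6. "221" → no match
7. "1" → match
8. "22" → no match
9. "11" → no match
10 → no match

3, 5, 7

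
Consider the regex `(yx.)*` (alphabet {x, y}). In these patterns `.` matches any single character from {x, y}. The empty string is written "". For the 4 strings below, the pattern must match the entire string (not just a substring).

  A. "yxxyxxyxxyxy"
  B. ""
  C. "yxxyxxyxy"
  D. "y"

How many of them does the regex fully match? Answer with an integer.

A → match
B → match
C → match
D → no match
Total matched: 3

3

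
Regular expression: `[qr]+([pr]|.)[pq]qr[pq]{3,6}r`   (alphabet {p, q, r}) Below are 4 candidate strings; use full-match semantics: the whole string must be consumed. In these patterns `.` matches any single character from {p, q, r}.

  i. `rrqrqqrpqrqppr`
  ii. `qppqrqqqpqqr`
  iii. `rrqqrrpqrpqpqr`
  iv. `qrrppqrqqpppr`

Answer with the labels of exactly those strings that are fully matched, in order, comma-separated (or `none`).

i → match
ii → match
iii → match
iv → match

i, ii, iii, iv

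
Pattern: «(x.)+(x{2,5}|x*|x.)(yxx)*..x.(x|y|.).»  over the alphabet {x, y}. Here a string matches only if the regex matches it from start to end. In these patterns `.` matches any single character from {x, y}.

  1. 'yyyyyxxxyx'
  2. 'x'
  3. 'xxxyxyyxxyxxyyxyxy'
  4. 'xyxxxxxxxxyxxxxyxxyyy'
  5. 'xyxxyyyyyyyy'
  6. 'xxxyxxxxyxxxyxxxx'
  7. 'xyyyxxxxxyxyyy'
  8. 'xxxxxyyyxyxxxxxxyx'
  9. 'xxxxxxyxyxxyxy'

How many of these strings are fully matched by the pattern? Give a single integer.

1 → no match — must start with 'x'
2 → no match
3 → match
4 → no match
5 → no match
6 → match
7 → no match
8 → no match
9 → no match
Total matched: 2

2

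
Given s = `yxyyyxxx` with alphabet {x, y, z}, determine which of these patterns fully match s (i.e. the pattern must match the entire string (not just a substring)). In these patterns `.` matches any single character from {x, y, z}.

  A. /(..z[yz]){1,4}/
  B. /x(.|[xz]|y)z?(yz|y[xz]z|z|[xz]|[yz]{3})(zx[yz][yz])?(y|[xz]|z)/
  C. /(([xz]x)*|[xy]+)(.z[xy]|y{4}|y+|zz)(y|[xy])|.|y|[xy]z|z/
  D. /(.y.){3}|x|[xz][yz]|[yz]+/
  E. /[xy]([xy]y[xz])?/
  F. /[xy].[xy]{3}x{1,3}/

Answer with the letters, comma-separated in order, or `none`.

A → no match
B → no match — must start with `x`
C → no match
D → no match
E → no match
F → match

F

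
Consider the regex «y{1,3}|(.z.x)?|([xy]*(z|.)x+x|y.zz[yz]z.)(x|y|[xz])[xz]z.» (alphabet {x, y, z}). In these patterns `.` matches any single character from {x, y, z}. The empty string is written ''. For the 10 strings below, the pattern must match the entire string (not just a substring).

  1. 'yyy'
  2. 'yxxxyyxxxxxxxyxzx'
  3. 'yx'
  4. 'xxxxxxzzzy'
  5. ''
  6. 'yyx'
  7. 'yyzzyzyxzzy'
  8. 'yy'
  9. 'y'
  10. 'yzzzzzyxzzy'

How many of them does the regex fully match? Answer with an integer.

1 → match
2 → match
3 → no match
4 → match
5 → match
6 → no match
7 → match
8 → match
9 → match
10 → match
Total matched: 8

8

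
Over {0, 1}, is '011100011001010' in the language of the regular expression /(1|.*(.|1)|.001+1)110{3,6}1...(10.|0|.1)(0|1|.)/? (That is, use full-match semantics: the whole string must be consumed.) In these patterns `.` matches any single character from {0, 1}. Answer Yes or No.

Yes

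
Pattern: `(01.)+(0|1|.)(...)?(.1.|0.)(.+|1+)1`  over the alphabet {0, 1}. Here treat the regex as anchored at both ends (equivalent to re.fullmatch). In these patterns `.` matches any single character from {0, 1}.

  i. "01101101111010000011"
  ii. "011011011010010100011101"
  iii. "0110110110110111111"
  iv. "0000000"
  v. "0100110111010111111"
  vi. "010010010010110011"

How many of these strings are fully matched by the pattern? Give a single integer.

i → match
ii → match
iii → match
iv → no match — must start with "01"
v → match
vi → no match
Total matched: 4

4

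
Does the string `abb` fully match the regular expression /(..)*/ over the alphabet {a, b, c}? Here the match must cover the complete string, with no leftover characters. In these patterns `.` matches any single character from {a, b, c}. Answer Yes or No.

No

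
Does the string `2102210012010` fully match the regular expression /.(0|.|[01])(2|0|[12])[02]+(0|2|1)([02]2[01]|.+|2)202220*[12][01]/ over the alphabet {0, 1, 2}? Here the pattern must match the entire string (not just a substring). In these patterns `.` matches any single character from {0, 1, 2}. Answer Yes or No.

No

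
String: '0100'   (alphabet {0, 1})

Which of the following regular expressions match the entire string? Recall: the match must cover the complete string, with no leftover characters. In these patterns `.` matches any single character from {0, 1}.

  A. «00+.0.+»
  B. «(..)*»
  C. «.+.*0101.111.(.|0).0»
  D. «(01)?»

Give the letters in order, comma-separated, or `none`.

A → no match — must start with '00'
B → match
C → no match
D → no match

B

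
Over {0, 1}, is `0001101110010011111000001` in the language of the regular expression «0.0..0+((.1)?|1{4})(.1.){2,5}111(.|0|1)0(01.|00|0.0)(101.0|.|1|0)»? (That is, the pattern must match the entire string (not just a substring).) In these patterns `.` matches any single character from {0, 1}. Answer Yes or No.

No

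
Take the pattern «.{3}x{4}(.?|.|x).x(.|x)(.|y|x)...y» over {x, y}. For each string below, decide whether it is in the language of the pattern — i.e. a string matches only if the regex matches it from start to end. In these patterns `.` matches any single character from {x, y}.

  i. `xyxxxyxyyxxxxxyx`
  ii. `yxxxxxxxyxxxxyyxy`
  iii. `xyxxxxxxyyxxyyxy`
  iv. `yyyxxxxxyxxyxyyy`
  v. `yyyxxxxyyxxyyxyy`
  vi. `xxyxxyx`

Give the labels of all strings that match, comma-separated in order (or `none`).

i → no match — must end with `y`
ii → no match
iii → no match
iv → match
v → match
vi → no match — must end with `y`

iv, v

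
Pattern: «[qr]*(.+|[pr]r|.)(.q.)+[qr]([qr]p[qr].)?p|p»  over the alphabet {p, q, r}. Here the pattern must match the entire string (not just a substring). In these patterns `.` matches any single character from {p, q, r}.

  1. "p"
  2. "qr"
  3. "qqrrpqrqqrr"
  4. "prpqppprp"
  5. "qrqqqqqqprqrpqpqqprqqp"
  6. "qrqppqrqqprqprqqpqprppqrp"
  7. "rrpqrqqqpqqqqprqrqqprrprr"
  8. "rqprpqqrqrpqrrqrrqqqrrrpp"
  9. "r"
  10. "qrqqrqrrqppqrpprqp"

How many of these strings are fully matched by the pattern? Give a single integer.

1

1. "p" → match
2. "qr" → no match — must end with "p"
3. "qqrrpqrqqrr" → no match — must end with "p"
4. "prpqppprp" → no match
5 → no match
6 → no match
7 → no match — must end with "p"
8 → no match
9. "r" → no match — must end with "p"
10 → no match
Total matched: 1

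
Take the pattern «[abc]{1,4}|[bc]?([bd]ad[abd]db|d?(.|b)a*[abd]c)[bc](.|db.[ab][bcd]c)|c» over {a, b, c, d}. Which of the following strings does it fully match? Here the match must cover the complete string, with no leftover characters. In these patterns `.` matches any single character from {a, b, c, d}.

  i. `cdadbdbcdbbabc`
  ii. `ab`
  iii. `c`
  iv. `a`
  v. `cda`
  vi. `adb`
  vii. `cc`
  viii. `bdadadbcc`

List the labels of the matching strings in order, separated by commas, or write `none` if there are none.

i, ii, iii, iv, vii, viii

i → match
ii → match
iii → match
iv → match
v → no match
vi → no match
vii → match
viii → match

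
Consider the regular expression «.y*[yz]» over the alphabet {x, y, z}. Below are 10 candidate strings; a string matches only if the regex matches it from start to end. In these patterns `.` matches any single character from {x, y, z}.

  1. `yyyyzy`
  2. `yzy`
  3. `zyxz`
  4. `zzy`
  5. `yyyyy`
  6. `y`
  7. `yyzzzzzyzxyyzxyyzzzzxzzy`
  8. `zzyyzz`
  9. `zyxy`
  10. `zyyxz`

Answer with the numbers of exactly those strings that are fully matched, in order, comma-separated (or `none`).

5

1 → no match
2 → no match
3 → no match
4 → no match
5 → match
6 → no match
7 → no match
8 → no match
9 → no match
10 → no match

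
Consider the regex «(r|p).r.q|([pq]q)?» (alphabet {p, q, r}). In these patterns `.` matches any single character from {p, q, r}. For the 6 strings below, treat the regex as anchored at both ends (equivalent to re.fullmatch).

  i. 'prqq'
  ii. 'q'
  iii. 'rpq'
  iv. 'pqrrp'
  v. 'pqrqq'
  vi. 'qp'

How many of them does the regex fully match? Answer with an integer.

1

i. 'prqq' → no match
ii. 'q' → no match
iii. 'rpq' → no match
iv. 'pqrrp' → no match
v. 'pqrqq' → match
vi. 'qp' → no match
Total matched: 1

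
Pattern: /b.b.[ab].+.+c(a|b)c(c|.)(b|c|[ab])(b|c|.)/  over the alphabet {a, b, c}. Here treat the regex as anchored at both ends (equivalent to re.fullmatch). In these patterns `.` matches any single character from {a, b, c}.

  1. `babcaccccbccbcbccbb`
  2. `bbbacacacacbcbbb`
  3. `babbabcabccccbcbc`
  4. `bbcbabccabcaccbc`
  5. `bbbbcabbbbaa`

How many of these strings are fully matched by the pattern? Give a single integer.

1 → match
2 → no match
3 → no match
4 → no match
5. `bbbbcabbbbaa` → no match
Total matched: 1

1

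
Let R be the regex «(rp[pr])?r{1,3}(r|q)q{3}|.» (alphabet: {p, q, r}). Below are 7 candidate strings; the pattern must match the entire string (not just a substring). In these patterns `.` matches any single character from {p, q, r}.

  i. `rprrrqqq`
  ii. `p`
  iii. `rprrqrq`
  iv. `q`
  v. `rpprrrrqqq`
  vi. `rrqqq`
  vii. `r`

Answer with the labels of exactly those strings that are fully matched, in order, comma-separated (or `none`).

i, ii, iv, v, vi, vii

i → match
ii → match
iii → no match
iv → match
v → match
vi → match
vii → match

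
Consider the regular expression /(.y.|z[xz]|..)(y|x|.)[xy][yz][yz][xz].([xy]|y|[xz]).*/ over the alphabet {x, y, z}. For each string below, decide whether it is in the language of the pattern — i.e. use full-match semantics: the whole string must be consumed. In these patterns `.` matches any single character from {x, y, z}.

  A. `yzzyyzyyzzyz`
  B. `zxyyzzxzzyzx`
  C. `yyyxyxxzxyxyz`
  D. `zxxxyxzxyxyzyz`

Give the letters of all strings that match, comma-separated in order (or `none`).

B

A → no match
B → match
C → no match
D → no match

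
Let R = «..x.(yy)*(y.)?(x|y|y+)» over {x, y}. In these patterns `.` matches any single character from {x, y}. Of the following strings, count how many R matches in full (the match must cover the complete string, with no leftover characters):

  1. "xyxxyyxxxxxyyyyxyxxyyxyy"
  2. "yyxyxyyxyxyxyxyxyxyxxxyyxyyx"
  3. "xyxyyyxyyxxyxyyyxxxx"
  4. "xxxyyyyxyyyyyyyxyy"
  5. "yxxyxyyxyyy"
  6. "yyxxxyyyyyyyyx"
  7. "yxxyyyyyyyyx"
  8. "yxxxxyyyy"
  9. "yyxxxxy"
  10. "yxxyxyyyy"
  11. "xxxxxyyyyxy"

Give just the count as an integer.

0

1 → no match
2 → no match
3 → no match
4 → no match
5 → no match
6 → no match
7 → no match
8 → no match
9 → no match
10 → no match
11 → no match
Total matched: 0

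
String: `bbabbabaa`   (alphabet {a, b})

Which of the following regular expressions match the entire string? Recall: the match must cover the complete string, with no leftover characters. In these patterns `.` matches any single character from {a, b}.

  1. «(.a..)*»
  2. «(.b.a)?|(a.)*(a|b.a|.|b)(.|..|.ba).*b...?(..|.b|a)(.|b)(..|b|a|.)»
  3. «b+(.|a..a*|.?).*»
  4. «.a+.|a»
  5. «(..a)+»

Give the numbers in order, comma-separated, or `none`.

3, 5

1 → no match
2 → no match
3 → match
4 → no match
5 → match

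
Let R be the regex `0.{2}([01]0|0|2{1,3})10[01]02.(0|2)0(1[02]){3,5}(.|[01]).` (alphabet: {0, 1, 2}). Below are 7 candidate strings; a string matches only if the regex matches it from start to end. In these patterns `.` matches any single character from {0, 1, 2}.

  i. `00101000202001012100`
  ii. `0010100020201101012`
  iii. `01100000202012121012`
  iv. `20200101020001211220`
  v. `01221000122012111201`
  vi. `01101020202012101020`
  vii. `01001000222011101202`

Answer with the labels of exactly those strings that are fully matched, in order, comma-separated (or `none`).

none

i → no match
ii → no match
iii → no match
iv → no match — must start with `0`
v → no match
vi → no match
vii → no match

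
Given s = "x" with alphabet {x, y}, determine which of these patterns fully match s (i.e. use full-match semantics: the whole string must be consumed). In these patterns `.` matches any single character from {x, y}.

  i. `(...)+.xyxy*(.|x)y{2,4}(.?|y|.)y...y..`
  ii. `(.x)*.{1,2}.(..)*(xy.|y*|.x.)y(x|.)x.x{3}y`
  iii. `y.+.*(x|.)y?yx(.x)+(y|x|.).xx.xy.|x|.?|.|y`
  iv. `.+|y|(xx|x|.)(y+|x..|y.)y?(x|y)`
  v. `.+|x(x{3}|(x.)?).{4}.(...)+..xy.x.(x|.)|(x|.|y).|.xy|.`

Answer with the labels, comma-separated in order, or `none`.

i → no match
ii → no match — must end with "xy"
iii → match
iv → match
v → match

iii, iv, v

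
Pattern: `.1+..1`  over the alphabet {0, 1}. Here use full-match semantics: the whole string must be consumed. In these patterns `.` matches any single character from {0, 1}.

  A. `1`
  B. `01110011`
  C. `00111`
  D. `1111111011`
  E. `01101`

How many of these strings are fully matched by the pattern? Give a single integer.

2

A → no match
B → no match
C → no match
D → match
E → match
Total matched: 2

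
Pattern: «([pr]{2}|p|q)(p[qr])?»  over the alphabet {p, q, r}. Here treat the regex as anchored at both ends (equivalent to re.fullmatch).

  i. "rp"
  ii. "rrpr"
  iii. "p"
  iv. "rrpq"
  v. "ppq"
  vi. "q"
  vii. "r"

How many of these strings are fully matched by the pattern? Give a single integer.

6

i → match
ii → match
iii → match
iv → match
v → match
vi → match
vii → no match
Total matched: 6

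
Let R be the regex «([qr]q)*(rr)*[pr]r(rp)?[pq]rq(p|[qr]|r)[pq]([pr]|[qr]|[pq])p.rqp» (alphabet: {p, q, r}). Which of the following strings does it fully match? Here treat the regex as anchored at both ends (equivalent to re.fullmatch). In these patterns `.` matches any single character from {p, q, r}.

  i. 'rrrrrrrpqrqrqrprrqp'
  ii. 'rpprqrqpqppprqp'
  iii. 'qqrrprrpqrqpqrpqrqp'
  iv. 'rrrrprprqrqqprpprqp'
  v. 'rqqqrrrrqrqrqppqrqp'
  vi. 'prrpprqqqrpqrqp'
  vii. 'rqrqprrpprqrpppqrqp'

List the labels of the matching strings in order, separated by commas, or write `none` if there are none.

i, iii, v, vi, vii

i → match
ii → no match
iii → match
iv → no match
v → match
vi → match
vii → match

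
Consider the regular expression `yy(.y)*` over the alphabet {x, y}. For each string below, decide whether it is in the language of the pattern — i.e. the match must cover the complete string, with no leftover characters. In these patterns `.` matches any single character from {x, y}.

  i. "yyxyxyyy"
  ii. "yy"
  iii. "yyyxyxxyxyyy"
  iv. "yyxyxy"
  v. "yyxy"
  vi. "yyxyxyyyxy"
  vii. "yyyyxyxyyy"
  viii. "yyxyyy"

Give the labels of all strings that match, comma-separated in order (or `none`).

i, ii, iv, v, vi, vii, viii

i → match
ii → match
iii → no match
iv → match
v → match
vi → match
vii → match
viii → match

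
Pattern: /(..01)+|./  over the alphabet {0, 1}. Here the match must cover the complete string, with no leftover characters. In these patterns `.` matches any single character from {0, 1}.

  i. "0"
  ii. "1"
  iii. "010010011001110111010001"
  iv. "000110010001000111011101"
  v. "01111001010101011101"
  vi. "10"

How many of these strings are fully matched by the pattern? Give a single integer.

3

i → match
ii → match
iii → no match
iv → match
v → no match
vi → no match
Total matched: 3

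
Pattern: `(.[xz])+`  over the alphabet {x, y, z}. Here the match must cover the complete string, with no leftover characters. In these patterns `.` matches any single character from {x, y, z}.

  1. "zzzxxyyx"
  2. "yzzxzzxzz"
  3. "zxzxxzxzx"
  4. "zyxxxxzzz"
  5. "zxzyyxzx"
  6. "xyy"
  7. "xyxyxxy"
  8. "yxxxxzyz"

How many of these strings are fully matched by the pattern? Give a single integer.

1

1 → no match
2 → no match
3 → no match
4 → no match
5 → no match
6 → no match
7 → no match
8 → match
Total matched: 1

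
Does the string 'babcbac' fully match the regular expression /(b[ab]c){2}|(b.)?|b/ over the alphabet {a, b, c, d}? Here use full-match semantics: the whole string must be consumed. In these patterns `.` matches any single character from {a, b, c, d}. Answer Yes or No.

No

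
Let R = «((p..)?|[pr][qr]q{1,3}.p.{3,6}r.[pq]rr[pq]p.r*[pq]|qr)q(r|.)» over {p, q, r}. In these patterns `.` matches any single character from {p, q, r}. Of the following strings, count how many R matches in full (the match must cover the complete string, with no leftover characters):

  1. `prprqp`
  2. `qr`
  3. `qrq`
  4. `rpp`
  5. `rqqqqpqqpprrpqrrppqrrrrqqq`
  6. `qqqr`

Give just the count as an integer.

2

1 → no match
2 → match
3 → no match
4 → no match
5 → match
6 → no match
Total matched: 2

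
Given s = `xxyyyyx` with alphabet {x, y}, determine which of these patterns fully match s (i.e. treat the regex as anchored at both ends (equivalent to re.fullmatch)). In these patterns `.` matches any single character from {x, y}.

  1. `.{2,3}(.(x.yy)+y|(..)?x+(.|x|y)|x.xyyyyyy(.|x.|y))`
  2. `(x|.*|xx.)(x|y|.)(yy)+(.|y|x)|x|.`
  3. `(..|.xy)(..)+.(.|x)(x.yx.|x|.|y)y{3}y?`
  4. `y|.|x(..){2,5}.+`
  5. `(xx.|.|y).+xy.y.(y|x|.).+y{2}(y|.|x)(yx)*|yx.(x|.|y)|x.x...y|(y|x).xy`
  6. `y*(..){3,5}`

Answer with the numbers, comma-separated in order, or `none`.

2, 4

1 → no match
2 → match
3 → no match
4 → match
5 → no match
6 → no match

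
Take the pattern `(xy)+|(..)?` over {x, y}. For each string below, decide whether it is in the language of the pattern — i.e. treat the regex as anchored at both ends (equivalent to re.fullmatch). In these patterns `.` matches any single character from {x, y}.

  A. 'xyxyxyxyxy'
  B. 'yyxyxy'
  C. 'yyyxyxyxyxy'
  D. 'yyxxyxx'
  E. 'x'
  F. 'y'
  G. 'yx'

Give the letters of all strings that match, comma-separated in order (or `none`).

A, G

A → match
B → no match
C → no match
D → no match
E → no match
F → no match
G → match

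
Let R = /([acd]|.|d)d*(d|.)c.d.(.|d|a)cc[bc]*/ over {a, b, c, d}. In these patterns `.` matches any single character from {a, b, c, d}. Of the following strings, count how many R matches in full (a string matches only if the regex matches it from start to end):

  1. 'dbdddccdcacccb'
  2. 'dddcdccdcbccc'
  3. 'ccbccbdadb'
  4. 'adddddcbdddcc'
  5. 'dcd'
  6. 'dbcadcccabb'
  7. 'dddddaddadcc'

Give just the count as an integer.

1

1 → no match
2 → no match
3. 'ccbccbdadb' → no match
4 → match
5. 'dcd' → no match
6. 'dbcadcccabb' → no match
7. 'dddddaddadcc' → no match
Total matched: 1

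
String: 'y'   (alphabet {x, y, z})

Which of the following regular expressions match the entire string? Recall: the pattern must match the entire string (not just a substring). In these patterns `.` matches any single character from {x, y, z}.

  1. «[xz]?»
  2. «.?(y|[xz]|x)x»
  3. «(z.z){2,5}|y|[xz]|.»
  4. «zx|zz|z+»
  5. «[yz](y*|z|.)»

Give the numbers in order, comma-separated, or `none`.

1 → no match
2 → no match — must end with 'x'
3 → match
4 → no match
5 → match

3, 5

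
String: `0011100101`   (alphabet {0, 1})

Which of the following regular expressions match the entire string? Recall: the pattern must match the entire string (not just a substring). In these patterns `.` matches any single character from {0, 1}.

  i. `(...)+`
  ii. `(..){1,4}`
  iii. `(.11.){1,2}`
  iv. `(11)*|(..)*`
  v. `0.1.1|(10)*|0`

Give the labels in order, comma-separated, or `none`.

iv

i → no match
ii → no match
iii → no match
iv → match
v → no match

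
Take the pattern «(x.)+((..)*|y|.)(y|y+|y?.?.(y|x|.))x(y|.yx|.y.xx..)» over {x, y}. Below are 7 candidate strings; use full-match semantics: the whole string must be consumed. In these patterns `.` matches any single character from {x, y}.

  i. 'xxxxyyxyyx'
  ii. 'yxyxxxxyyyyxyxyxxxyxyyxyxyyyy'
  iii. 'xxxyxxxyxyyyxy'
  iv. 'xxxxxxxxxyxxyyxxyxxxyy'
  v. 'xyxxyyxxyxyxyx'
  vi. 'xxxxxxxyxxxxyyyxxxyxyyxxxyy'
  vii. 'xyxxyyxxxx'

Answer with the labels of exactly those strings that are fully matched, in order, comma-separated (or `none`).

i. 'xxxxyyxyyx' → match
ii → no match — must start with 'x'
iii → match
iv → match
v → no match
vi → match
vii. 'xyxxyyxxxx' → no match

i, iii, iv, vi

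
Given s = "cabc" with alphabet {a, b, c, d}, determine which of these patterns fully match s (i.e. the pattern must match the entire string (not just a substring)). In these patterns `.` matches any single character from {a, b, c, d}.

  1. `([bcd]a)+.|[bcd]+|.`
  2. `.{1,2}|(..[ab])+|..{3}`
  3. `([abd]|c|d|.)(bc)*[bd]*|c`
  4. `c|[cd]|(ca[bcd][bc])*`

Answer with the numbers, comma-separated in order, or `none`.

2, 4

1 → no match
2 → match
3 → no match
4 → match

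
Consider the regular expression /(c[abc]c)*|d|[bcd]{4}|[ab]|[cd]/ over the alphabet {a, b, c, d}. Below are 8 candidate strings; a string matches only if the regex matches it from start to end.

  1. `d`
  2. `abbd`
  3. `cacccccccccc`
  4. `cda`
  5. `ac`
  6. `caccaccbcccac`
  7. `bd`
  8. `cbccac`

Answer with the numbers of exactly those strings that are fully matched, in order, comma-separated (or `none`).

1, 3, 8

1 → match
2 → no match
3 → match
4 → no match
5 → no match
6 → no match
7 → no match
8 → match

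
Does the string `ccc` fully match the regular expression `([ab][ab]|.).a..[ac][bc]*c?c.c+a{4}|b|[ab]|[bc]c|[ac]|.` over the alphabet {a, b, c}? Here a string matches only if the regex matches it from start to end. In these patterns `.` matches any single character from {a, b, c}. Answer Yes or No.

No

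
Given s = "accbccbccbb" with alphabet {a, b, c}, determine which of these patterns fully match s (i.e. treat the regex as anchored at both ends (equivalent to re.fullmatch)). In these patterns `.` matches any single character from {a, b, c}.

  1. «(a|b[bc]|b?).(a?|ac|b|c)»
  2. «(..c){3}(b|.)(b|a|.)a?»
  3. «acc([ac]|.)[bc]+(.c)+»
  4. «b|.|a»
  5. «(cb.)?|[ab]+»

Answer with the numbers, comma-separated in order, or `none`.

2

1 → no match
2 → match
3 → no match — must end with "c"
4 → no match
5 → no match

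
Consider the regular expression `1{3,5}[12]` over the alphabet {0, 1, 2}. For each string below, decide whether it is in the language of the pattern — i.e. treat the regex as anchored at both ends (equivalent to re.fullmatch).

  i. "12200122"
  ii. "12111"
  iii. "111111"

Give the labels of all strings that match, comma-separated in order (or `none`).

iii

i → no match
ii → no match
iii → match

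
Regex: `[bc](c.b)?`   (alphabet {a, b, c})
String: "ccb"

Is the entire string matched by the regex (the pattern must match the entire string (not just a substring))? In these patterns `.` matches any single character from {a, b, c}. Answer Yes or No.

No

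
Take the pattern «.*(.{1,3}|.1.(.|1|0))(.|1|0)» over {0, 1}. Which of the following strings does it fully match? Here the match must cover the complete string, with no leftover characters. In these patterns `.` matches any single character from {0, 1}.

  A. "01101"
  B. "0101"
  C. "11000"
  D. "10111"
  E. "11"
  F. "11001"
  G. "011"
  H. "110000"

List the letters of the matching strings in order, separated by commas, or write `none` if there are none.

A, B, C, D, E, F, G, H

A. "01101" → match
B. "0101" → match
C. "11000" → match
D. "10111" → match
E. "11" → match
F. "11001" → match
G. "011" → match
H. "110000" → match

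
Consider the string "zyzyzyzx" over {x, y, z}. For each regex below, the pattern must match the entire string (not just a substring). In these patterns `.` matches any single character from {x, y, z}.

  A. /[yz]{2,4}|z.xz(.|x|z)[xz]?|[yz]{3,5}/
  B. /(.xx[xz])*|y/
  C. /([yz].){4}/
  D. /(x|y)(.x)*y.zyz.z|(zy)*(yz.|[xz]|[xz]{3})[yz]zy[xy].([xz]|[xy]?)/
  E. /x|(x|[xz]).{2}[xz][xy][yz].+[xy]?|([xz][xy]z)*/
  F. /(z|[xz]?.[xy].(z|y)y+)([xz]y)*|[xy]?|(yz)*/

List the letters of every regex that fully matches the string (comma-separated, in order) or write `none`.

A → no match
B → no match
C → match
D → no match
E → no match
F → no match

C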